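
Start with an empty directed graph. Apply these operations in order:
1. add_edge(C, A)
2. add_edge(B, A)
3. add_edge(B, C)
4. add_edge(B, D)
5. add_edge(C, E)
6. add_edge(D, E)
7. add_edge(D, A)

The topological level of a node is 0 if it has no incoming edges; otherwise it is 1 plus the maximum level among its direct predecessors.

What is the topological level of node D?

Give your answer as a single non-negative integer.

Op 1: add_edge(C, A). Edges now: 1
Op 2: add_edge(B, A). Edges now: 2
Op 3: add_edge(B, C). Edges now: 3
Op 4: add_edge(B, D). Edges now: 4
Op 5: add_edge(C, E). Edges now: 5
Op 6: add_edge(D, E). Edges now: 6
Op 7: add_edge(D, A). Edges now: 7
Compute levels (Kahn BFS):
  sources (in-degree 0): B
  process B: level=0
    B->A: in-degree(A)=2, level(A)>=1
    B->C: in-degree(C)=0, level(C)=1, enqueue
    B->D: in-degree(D)=0, level(D)=1, enqueue
  process C: level=1
    C->A: in-degree(A)=1, level(A)>=2
    C->E: in-degree(E)=1, level(E)>=2
  process D: level=1
    D->A: in-degree(A)=0, level(A)=2, enqueue
    D->E: in-degree(E)=0, level(E)=2, enqueue
  process A: level=2
  process E: level=2
All levels: A:2, B:0, C:1, D:1, E:2
level(D) = 1

Answer: 1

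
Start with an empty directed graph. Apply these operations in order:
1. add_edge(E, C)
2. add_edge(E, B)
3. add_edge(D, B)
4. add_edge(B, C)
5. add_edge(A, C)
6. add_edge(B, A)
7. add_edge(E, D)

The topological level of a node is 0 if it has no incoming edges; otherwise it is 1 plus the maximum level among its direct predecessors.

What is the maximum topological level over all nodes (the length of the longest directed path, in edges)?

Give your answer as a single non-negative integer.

Op 1: add_edge(E, C). Edges now: 1
Op 2: add_edge(E, B). Edges now: 2
Op 3: add_edge(D, B). Edges now: 3
Op 4: add_edge(B, C). Edges now: 4
Op 5: add_edge(A, C). Edges now: 5
Op 6: add_edge(B, A). Edges now: 6
Op 7: add_edge(E, D). Edges now: 7
Compute levels (Kahn BFS):
  sources (in-degree 0): E
  process E: level=0
    E->B: in-degree(B)=1, level(B)>=1
    E->C: in-degree(C)=2, level(C)>=1
    E->D: in-degree(D)=0, level(D)=1, enqueue
  process D: level=1
    D->B: in-degree(B)=0, level(B)=2, enqueue
  process B: level=2
    B->A: in-degree(A)=0, level(A)=3, enqueue
    B->C: in-degree(C)=1, level(C)>=3
  process A: level=3
    A->C: in-degree(C)=0, level(C)=4, enqueue
  process C: level=4
All levels: A:3, B:2, C:4, D:1, E:0
max level = 4

Answer: 4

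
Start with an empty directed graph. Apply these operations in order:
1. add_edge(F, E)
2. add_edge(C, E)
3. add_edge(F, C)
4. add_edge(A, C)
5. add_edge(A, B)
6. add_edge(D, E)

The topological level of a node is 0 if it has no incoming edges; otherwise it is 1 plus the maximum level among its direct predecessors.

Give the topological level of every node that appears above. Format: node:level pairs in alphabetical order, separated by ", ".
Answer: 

Answer: A:0, B:1, C:1, D:0, E:2, F:0

Derivation:
Op 1: add_edge(F, E). Edges now: 1
Op 2: add_edge(C, E). Edges now: 2
Op 3: add_edge(F, C). Edges now: 3
Op 4: add_edge(A, C). Edges now: 4
Op 5: add_edge(A, B). Edges now: 5
Op 6: add_edge(D, E). Edges now: 6
Compute levels (Kahn BFS):
  sources (in-degree 0): A, D, F
  process A: level=0
    A->B: in-degree(B)=0, level(B)=1, enqueue
    A->C: in-degree(C)=1, level(C)>=1
  process D: level=0
    D->E: in-degree(E)=2, level(E)>=1
  process F: level=0
    F->C: in-degree(C)=0, level(C)=1, enqueue
    F->E: in-degree(E)=1, level(E)>=1
  process B: level=1
  process C: level=1
    C->E: in-degree(E)=0, level(E)=2, enqueue
  process E: level=2
All levels: A:0, B:1, C:1, D:0, E:2, F:0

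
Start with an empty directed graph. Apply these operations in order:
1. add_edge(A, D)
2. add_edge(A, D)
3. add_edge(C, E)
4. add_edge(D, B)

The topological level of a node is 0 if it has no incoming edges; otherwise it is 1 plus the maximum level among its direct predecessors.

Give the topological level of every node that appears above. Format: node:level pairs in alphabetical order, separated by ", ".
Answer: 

Op 1: add_edge(A, D). Edges now: 1
Op 2: add_edge(A, D) (duplicate, no change). Edges now: 1
Op 3: add_edge(C, E). Edges now: 2
Op 4: add_edge(D, B). Edges now: 3
Compute levels (Kahn BFS):
  sources (in-degree 0): A, C
  process A: level=0
    A->D: in-degree(D)=0, level(D)=1, enqueue
  process C: level=0
    C->E: in-degree(E)=0, level(E)=1, enqueue
  process D: level=1
    D->B: in-degree(B)=0, level(B)=2, enqueue
  process E: level=1
  process B: level=2
All levels: A:0, B:2, C:0, D:1, E:1

Answer: A:0, B:2, C:0, D:1, E:1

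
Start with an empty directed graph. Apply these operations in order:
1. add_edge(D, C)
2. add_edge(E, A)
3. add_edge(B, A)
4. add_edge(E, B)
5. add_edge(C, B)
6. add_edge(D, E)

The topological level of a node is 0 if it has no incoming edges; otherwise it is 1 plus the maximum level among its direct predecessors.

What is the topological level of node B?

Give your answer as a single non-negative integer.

Op 1: add_edge(D, C). Edges now: 1
Op 2: add_edge(E, A). Edges now: 2
Op 3: add_edge(B, A). Edges now: 3
Op 4: add_edge(E, B). Edges now: 4
Op 5: add_edge(C, B). Edges now: 5
Op 6: add_edge(D, E). Edges now: 6
Compute levels (Kahn BFS):
  sources (in-degree 0): D
  process D: level=0
    D->C: in-degree(C)=0, level(C)=1, enqueue
    D->E: in-degree(E)=0, level(E)=1, enqueue
  process C: level=1
    C->B: in-degree(B)=1, level(B)>=2
  process E: level=1
    E->A: in-degree(A)=1, level(A)>=2
    E->B: in-degree(B)=0, level(B)=2, enqueue
  process B: level=2
    B->A: in-degree(A)=0, level(A)=3, enqueue
  process A: level=3
All levels: A:3, B:2, C:1, D:0, E:1
level(B) = 2

Answer: 2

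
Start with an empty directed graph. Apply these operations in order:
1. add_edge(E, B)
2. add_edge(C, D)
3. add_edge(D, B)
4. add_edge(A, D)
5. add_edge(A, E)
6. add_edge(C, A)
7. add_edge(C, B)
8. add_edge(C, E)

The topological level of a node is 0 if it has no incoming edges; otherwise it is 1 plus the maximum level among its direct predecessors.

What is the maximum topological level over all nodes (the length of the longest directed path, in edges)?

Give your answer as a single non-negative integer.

Answer: 3

Derivation:
Op 1: add_edge(E, B). Edges now: 1
Op 2: add_edge(C, D). Edges now: 2
Op 3: add_edge(D, B). Edges now: 3
Op 4: add_edge(A, D). Edges now: 4
Op 5: add_edge(A, E). Edges now: 5
Op 6: add_edge(C, A). Edges now: 6
Op 7: add_edge(C, B). Edges now: 7
Op 8: add_edge(C, E). Edges now: 8
Compute levels (Kahn BFS):
  sources (in-degree 0): C
  process C: level=0
    C->A: in-degree(A)=0, level(A)=1, enqueue
    C->B: in-degree(B)=2, level(B)>=1
    C->D: in-degree(D)=1, level(D)>=1
    C->E: in-degree(E)=1, level(E)>=1
  process A: level=1
    A->D: in-degree(D)=0, level(D)=2, enqueue
    A->E: in-degree(E)=0, level(E)=2, enqueue
  process D: level=2
    D->B: in-degree(B)=1, level(B)>=3
  process E: level=2
    E->B: in-degree(B)=0, level(B)=3, enqueue
  process B: level=3
All levels: A:1, B:3, C:0, D:2, E:2
max level = 3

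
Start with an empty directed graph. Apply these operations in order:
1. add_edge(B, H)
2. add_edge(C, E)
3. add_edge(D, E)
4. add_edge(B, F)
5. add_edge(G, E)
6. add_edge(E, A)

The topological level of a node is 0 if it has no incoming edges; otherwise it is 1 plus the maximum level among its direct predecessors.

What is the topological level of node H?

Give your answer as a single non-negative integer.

Answer: 1

Derivation:
Op 1: add_edge(B, H). Edges now: 1
Op 2: add_edge(C, E). Edges now: 2
Op 3: add_edge(D, E). Edges now: 3
Op 4: add_edge(B, F). Edges now: 4
Op 5: add_edge(G, E). Edges now: 5
Op 6: add_edge(E, A). Edges now: 6
Compute levels (Kahn BFS):
  sources (in-degree 0): B, C, D, G
  process B: level=0
    B->F: in-degree(F)=0, level(F)=1, enqueue
    B->H: in-degree(H)=0, level(H)=1, enqueue
  process C: level=0
    C->E: in-degree(E)=2, level(E)>=1
  process D: level=0
    D->E: in-degree(E)=1, level(E)>=1
  process G: level=0
    G->E: in-degree(E)=0, level(E)=1, enqueue
  process F: level=1
  process H: level=1
  process E: level=1
    E->A: in-degree(A)=0, level(A)=2, enqueue
  process A: level=2
All levels: A:2, B:0, C:0, D:0, E:1, F:1, G:0, H:1
level(H) = 1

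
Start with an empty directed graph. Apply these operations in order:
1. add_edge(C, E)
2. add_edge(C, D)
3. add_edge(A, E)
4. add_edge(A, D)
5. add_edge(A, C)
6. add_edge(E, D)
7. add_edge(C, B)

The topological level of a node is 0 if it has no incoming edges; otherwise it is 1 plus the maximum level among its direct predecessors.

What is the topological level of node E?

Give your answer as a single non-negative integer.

Op 1: add_edge(C, E). Edges now: 1
Op 2: add_edge(C, D). Edges now: 2
Op 3: add_edge(A, E). Edges now: 3
Op 4: add_edge(A, D). Edges now: 4
Op 5: add_edge(A, C). Edges now: 5
Op 6: add_edge(E, D). Edges now: 6
Op 7: add_edge(C, B). Edges now: 7
Compute levels (Kahn BFS):
  sources (in-degree 0): A
  process A: level=0
    A->C: in-degree(C)=0, level(C)=1, enqueue
    A->D: in-degree(D)=2, level(D)>=1
    A->E: in-degree(E)=1, level(E)>=1
  process C: level=1
    C->B: in-degree(B)=0, level(B)=2, enqueue
    C->D: in-degree(D)=1, level(D)>=2
    C->E: in-degree(E)=0, level(E)=2, enqueue
  process B: level=2
  process E: level=2
    E->D: in-degree(D)=0, level(D)=3, enqueue
  process D: level=3
All levels: A:0, B:2, C:1, D:3, E:2
level(E) = 2

Answer: 2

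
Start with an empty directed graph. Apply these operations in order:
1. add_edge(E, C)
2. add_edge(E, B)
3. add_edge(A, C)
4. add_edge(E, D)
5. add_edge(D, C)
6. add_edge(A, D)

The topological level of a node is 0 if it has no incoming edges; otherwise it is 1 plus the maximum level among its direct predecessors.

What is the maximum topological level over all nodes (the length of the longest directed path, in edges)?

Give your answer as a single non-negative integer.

Answer: 2

Derivation:
Op 1: add_edge(E, C). Edges now: 1
Op 2: add_edge(E, B). Edges now: 2
Op 3: add_edge(A, C). Edges now: 3
Op 4: add_edge(E, D). Edges now: 4
Op 5: add_edge(D, C). Edges now: 5
Op 6: add_edge(A, D). Edges now: 6
Compute levels (Kahn BFS):
  sources (in-degree 0): A, E
  process A: level=0
    A->C: in-degree(C)=2, level(C)>=1
    A->D: in-degree(D)=1, level(D)>=1
  process E: level=0
    E->B: in-degree(B)=0, level(B)=1, enqueue
    E->C: in-degree(C)=1, level(C)>=1
    E->D: in-degree(D)=0, level(D)=1, enqueue
  process B: level=1
  process D: level=1
    D->C: in-degree(C)=0, level(C)=2, enqueue
  process C: level=2
All levels: A:0, B:1, C:2, D:1, E:0
max level = 2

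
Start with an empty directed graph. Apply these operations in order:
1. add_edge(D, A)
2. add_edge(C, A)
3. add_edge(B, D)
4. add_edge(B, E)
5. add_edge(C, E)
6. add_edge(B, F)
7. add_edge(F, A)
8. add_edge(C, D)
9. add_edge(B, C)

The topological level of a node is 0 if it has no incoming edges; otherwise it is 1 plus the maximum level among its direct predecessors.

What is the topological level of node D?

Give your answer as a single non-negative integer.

Op 1: add_edge(D, A). Edges now: 1
Op 2: add_edge(C, A). Edges now: 2
Op 3: add_edge(B, D). Edges now: 3
Op 4: add_edge(B, E). Edges now: 4
Op 5: add_edge(C, E). Edges now: 5
Op 6: add_edge(B, F). Edges now: 6
Op 7: add_edge(F, A). Edges now: 7
Op 8: add_edge(C, D). Edges now: 8
Op 9: add_edge(B, C). Edges now: 9
Compute levels (Kahn BFS):
  sources (in-degree 0): B
  process B: level=0
    B->C: in-degree(C)=0, level(C)=1, enqueue
    B->D: in-degree(D)=1, level(D)>=1
    B->E: in-degree(E)=1, level(E)>=1
    B->F: in-degree(F)=0, level(F)=1, enqueue
  process C: level=1
    C->A: in-degree(A)=2, level(A)>=2
    C->D: in-degree(D)=0, level(D)=2, enqueue
    C->E: in-degree(E)=0, level(E)=2, enqueue
  process F: level=1
    F->A: in-degree(A)=1, level(A)>=2
  process D: level=2
    D->A: in-degree(A)=0, level(A)=3, enqueue
  process E: level=2
  process A: level=3
All levels: A:3, B:0, C:1, D:2, E:2, F:1
level(D) = 2

Answer: 2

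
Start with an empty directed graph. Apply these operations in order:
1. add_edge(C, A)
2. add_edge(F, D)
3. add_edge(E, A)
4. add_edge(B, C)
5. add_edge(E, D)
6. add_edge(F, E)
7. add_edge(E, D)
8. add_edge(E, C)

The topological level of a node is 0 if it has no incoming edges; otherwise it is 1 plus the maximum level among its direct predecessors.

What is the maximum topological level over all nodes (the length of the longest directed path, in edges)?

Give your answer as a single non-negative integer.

Answer: 3

Derivation:
Op 1: add_edge(C, A). Edges now: 1
Op 2: add_edge(F, D). Edges now: 2
Op 3: add_edge(E, A). Edges now: 3
Op 4: add_edge(B, C). Edges now: 4
Op 5: add_edge(E, D). Edges now: 5
Op 6: add_edge(F, E). Edges now: 6
Op 7: add_edge(E, D) (duplicate, no change). Edges now: 6
Op 8: add_edge(E, C). Edges now: 7
Compute levels (Kahn BFS):
  sources (in-degree 0): B, F
  process B: level=0
    B->C: in-degree(C)=1, level(C)>=1
  process F: level=0
    F->D: in-degree(D)=1, level(D)>=1
    F->E: in-degree(E)=0, level(E)=1, enqueue
  process E: level=1
    E->A: in-degree(A)=1, level(A)>=2
    E->C: in-degree(C)=0, level(C)=2, enqueue
    E->D: in-degree(D)=0, level(D)=2, enqueue
  process C: level=2
    C->A: in-degree(A)=0, level(A)=3, enqueue
  process D: level=2
  process A: level=3
All levels: A:3, B:0, C:2, D:2, E:1, F:0
max level = 3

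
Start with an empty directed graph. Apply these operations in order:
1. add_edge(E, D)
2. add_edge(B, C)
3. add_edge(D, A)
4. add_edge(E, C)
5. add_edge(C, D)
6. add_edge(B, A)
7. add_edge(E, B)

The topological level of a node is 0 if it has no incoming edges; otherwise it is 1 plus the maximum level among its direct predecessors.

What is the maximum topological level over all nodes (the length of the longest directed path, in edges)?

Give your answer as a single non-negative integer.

Answer: 4

Derivation:
Op 1: add_edge(E, D). Edges now: 1
Op 2: add_edge(B, C). Edges now: 2
Op 3: add_edge(D, A). Edges now: 3
Op 4: add_edge(E, C). Edges now: 4
Op 5: add_edge(C, D). Edges now: 5
Op 6: add_edge(B, A). Edges now: 6
Op 7: add_edge(E, B). Edges now: 7
Compute levels (Kahn BFS):
  sources (in-degree 0): E
  process E: level=0
    E->B: in-degree(B)=0, level(B)=1, enqueue
    E->C: in-degree(C)=1, level(C)>=1
    E->D: in-degree(D)=1, level(D)>=1
  process B: level=1
    B->A: in-degree(A)=1, level(A)>=2
    B->C: in-degree(C)=0, level(C)=2, enqueue
  process C: level=2
    C->D: in-degree(D)=0, level(D)=3, enqueue
  process D: level=3
    D->A: in-degree(A)=0, level(A)=4, enqueue
  process A: level=4
All levels: A:4, B:1, C:2, D:3, E:0
max level = 4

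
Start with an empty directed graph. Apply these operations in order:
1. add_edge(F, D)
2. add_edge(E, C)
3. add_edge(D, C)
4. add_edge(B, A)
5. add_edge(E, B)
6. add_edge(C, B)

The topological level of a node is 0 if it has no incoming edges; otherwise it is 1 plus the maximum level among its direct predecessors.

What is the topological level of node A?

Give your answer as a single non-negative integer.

Answer: 4

Derivation:
Op 1: add_edge(F, D). Edges now: 1
Op 2: add_edge(E, C). Edges now: 2
Op 3: add_edge(D, C). Edges now: 3
Op 4: add_edge(B, A). Edges now: 4
Op 5: add_edge(E, B). Edges now: 5
Op 6: add_edge(C, B). Edges now: 6
Compute levels (Kahn BFS):
  sources (in-degree 0): E, F
  process E: level=0
    E->B: in-degree(B)=1, level(B)>=1
    E->C: in-degree(C)=1, level(C)>=1
  process F: level=0
    F->D: in-degree(D)=0, level(D)=1, enqueue
  process D: level=1
    D->C: in-degree(C)=0, level(C)=2, enqueue
  process C: level=2
    C->B: in-degree(B)=0, level(B)=3, enqueue
  process B: level=3
    B->A: in-degree(A)=0, level(A)=4, enqueue
  process A: level=4
All levels: A:4, B:3, C:2, D:1, E:0, F:0
level(A) = 4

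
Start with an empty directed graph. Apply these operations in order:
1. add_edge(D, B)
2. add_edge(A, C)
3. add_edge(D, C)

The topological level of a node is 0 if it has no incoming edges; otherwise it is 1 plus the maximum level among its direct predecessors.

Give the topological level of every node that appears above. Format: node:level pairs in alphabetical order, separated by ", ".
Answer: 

Op 1: add_edge(D, B). Edges now: 1
Op 2: add_edge(A, C). Edges now: 2
Op 3: add_edge(D, C). Edges now: 3
Compute levels (Kahn BFS):
  sources (in-degree 0): A, D
  process A: level=0
    A->C: in-degree(C)=1, level(C)>=1
  process D: level=0
    D->B: in-degree(B)=0, level(B)=1, enqueue
    D->C: in-degree(C)=0, level(C)=1, enqueue
  process B: level=1
  process C: level=1
All levels: A:0, B:1, C:1, D:0

Answer: A:0, B:1, C:1, D:0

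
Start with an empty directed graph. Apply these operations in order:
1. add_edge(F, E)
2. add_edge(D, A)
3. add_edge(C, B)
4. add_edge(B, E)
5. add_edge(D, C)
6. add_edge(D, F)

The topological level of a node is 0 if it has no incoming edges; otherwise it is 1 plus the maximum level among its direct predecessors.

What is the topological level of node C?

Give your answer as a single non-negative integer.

Op 1: add_edge(F, E). Edges now: 1
Op 2: add_edge(D, A). Edges now: 2
Op 3: add_edge(C, B). Edges now: 3
Op 4: add_edge(B, E). Edges now: 4
Op 5: add_edge(D, C). Edges now: 5
Op 6: add_edge(D, F). Edges now: 6
Compute levels (Kahn BFS):
  sources (in-degree 0): D
  process D: level=0
    D->A: in-degree(A)=0, level(A)=1, enqueue
    D->C: in-degree(C)=0, level(C)=1, enqueue
    D->F: in-degree(F)=0, level(F)=1, enqueue
  process A: level=1
  process C: level=1
    C->B: in-degree(B)=0, level(B)=2, enqueue
  process F: level=1
    F->E: in-degree(E)=1, level(E)>=2
  process B: level=2
    B->E: in-degree(E)=0, level(E)=3, enqueue
  process E: level=3
All levels: A:1, B:2, C:1, D:0, E:3, F:1
level(C) = 1

Answer: 1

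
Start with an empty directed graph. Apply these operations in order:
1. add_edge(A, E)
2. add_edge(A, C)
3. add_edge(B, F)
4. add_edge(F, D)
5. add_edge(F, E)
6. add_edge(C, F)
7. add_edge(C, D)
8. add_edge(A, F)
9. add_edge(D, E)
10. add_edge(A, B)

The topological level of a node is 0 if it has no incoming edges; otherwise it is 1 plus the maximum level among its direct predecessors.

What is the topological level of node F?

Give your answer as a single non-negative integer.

Answer: 2

Derivation:
Op 1: add_edge(A, E). Edges now: 1
Op 2: add_edge(A, C). Edges now: 2
Op 3: add_edge(B, F). Edges now: 3
Op 4: add_edge(F, D). Edges now: 4
Op 5: add_edge(F, E). Edges now: 5
Op 6: add_edge(C, F). Edges now: 6
Op 7: add_edge(C, D). Edges now: 7
Op 8: add_edge(A, F). Edges now: 8
Op 9: add_edge(D, E). Edges now: 9
Op 10: add_edge(A, B). Edges now: 10
Compute levels (Kahn BFS):
  sources (in-degree 0): A
  process A: level=0
    A->B: in-degree(B)=0, level(B)=1, enqueue
    A->C: in-degree(C)=0, level(C)=1, enqueue
    A->E: in-degree(E)=2, level(E)>=1
    A->F: in-degree(F)=2, level(F)>=1
  process B: level=1
    B->F: in-degree(F)=1, level(F)>=2
  process C: level=1
    C->D: in-degree(D)=1, level(D)>=2
    C->F: in-degree(F)=0, level(F)=2, enqueue
  process F: level=2
    F->D: in-degree(D)=0, level(D)=3, enqueue
    F->E: in-degree(E)=1, level(E)>=3
  process D: level=3
    D->E: in-degree(E)=0, level(E)=4, enqueue
  process E: level=4
All levels: A:0, B:1, C:1, D:3, E:4, F:2
level(F) = 2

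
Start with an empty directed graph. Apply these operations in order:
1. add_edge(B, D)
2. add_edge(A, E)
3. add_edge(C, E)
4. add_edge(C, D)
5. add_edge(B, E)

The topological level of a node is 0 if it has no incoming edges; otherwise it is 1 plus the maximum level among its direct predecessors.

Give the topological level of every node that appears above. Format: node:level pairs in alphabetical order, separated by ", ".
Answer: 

Answer: A:0, B:0, C:0, D:1, E:1

Derivation:
Op 1: add_edge(B, D). Edges now: 1
Op 2: add_edge(A, E). Edges now: 2
Op 3: add_edge(C, E). Edges now: 3
Op 4: add_edge(C, D). Edges now: 4
Op 5: add_edge(B, E). Edges now: 5
Compute levels (Kahn BFS):
  sources (in-degree 0): A, B, C
  process A: level=0
    A->E: in-degree(E)=2, level(E)>=1
  process B: level=0
    B->D: in-degree(D)=1, level(D)>=1
    B->E: in-degree(E)=1, level(E)>=1
  process C: level=0
    C->D: in-degree(D)=0, level(D)=1, enqueue
    C->E: in-degree(E)=0, level(E)=1, enqueue
  process D: level=1
  process E: level=1
All levels: A:0, B:0, C:0, D:1, E:1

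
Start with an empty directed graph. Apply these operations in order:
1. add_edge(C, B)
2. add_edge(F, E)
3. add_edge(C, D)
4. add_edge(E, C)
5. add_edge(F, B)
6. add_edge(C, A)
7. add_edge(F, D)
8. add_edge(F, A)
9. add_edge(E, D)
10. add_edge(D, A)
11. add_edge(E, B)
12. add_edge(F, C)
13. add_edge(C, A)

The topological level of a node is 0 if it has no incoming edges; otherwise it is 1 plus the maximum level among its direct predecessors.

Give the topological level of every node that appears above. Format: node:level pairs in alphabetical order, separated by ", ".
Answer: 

Op 1: add_edge(C, B). Edges now: 1
Op 2: add_edge(F, E). Edges now: 2
Op 3: add_edge(C, D). Edges now: 3
Op 4: add_edge(E, C). Edges now: 4
Op 5: add_edge(F, B). Edges now: 5
Op 6: add_edge(C, A). Edges now: 6
Op 7: add_edge(F, D). Edges now: 7
Op 8: add_edge(F, A). Edges now: 8
Op 9: add_edge(E, D). Edges now: 9
Op 10: add_edge(D, A). Edges now: 10
Op 11: add_edge(E, B). Edges now: 11
Op 12: add_edge(F, C). Edges now: 12
Op 13: add_edge(C, A) (duplicate, no change). Edges now: 12
Compute levels (Kahn BFS):
  sources (in-degree 0): F
  process F: level=0
    F->A: in-degree(A)=2, level(A)>=1
    F->B: in-degree(B)=2, level(B)>=1
    F->C: in-degree(C)=1, level(C)>=1
    F->D: in-degree(D)=2, level(D)>=1
    F->E: in-degree(E)=0, level(E)=1, enqueue
  process E: level=1
    E->B: in-degree(B)=1, level(B)>=2
    E->C: in-degree(C)=0, level(C)=2, enqueue
    E->D: in-degree(D)=1, level(D)>=2
  process C: level=2
    C->A: in-degree(A)=1, level(A)>=3
    C->B: in-degree(B)=0, level(B)=3, enqueue
    C->D: in-degree(D)=0, level(D)=3, enqueue
  process B: level=3
  process D: level=3
    D->A: in-degree(A)=0, level(A)=4, enqueue
  process A: level=4
All levels: A:4, B:3, C:2, D:3, E:1, F:0

Answer: A:4, B:3, C:2, D:3, E:1, F:0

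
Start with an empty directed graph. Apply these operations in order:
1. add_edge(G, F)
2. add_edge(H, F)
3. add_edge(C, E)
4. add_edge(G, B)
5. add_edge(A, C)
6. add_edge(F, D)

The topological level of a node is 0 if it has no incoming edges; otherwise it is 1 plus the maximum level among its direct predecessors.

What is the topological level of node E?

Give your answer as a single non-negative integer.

Op 1: add_edge(G, F). Edges now: 1
Op 2: add_edge(H, F). Edges now: 2
Op 3: add_edge(C, E). Edges now: 3
Op 4: add_edge(G, B). Edges now: 4
Op 5: add_edge(A, C). Edges now: 5
Op 6: add_edge(F, D). Edges now: 6
Compute levels (Kahn BFS):
  sources (in-degree 0): A, G, H
  process A: level=0
    A->C: in-degree(C)=0, level(C)=1, enqueue
  process G: level=0
    G->B: in-degree(B)=0, level(B)=1, enqueue
    G->F: in-degree(F)=1, level(F)>=1
  process H: level=0
    H->F: in-degree(F)=0, level(F)=1, enqueue
  process C: level=1
    C->E: in-degree(E)=0, level(E)=2, enqueue
  process B: level=1
  process F: level=1
    F->D: in-degree(D)=0, level(D)=2, enqueue
  process E: level=2
  process D: level=2
All levels: A:0, B:1, C:1, D:2, E:2, F:1, G:0, H:0
level(E) = 2

Answer: 2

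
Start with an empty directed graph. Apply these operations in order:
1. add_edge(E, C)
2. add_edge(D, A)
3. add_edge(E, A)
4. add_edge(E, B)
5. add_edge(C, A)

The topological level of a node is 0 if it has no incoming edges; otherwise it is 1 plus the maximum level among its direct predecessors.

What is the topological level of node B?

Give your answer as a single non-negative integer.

Op 1: add_edge(E, C). Edges now: 1
Op 2: add_edge(D, A). Edges now: 2
Op 3: add_edge(E, A). Edges now: 3
Op 4: add_edge(E, B). Edges now: 4
Op 5: add_edge(C, A). Edges now: 5
Compute levels (Kahn BFS):
  sources (in-degree 0): D, E
  process D: level=0
    D->A: in-degree(A)=2, level(A)>=1
  process E: level=0
    E->A: in-degree(A)=1, level(A)>=1
    E->B: in-degree(B)=0, level(B)=1, enqueue
    E->C: in-degree(C)=0, level(C)=1, enqueue
  process B: level=1
  process C: level=1
    C->A: in-degree(A)=0, level(A)=2, enqueue
  process A: level=2
All levels: A:2, B:1, C:1, D:0, E:0
level(B) = 1

Answer: 1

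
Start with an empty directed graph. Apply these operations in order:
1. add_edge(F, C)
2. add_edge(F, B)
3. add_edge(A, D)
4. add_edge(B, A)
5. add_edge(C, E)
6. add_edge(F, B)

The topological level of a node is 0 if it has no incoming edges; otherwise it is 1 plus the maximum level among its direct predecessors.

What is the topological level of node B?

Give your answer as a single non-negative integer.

Answer: 1

Derivation:
Op 1: add_edge(F, C). Edges now: 1
Op 2: add_edge(F, B). Edges now: 2
Op 3: add_edge(A, D). Edges now: 3
Op 4: add_edge(B, A). Edges now: 4
Op 5: add_edge(C, E). Edges now: 5
Op 6: add_edge(F, B) (duplicate, no change). Edges now: 5
Compute levels (Kahn BFS):
  sources (in-degree 0): F
  process F: level=0
    F->B: in-degree(B)=0, level(B)=1, enqueue
    F->C: in-degree(C)=0, level(C)=1, enqueue
  process B: level=1
    B->A: in-degree(A)=0, level(A)=2, enqueue
  process C: level=1
    C->E: in-degree(E)=0, level(E)=2, enqueue
  process A: level=2
    A->D: in-degree(D)=0, level(D)=3, enqueue
  process E: level=2
  process D: level=3
All levels: A:2, B:1, C:1, D:3, E:2, F:0
level(B) = 1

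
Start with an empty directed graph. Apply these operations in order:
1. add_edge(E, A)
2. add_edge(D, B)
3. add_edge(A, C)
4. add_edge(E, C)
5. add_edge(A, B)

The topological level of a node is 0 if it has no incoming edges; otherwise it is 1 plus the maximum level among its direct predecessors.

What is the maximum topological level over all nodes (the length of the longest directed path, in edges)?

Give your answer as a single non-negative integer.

Op 1: add_edge(E, A). Edges now: 1
Op 2: add_edge(D, B). Edges now: 2
Op 3: add_edge(A, C). Edges now: 3
Op 4: add_edge(E, C). Edges now: 4
Op 5: add_edge(A, B). Edges now: 5
Compute levels (Kahn BFS):
  sources (in-degree 0): D, E
  process D: level=0
    D->B: in-degree(B)=1, level(B)>=1
  process E: level=0
    E->A: in-degree(A)=0, level(A)=1, enqueue
    E->C: in-degree(C)=1, level(C)>=1
  process A: level=1
    A->B: in-degree(B)=0, level(B)=2, enqueue
    A->C: in-degree(C)=0, level(C)=2, enqueue
  process B: level=2
  process C: level=2
All levels: A:1, B:2, C:2, D:0, E:0
max level = 2

Answer: 2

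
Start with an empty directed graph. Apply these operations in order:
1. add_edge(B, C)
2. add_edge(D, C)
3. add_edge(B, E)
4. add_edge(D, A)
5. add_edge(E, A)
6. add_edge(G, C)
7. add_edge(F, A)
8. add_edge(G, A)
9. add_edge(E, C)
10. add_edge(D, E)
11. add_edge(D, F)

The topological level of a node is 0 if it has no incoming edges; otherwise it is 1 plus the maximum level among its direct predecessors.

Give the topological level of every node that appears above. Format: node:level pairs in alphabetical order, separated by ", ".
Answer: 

Answer: A:2, B:0, C:2, D:0, E:1, F:1, G:0

Derivation:
Op 1: add_edge(B, C). Edges now: 1
Op 2: add_edge(D, C). Edges now: 2
Op 3: add_edge(B, E). Edges now: 3
Op 4: add_edge(D, A). Edges now: 4
Op 5: add_edge(E, A). Edges now: 5
Op 6: add_edge(G, C). Edges now: 6
Op 7: add_edge(F, A). Edges now: 7
Op 8: add_edge(G, A). Edges now: 8
Op 9: add_edge(E, C). Edges now: 9
Op 10: add_edge(D, E). Edges now: 10
Op 11: add_edge(D, F). Edges now: 11
Compute levels (Kahn BFS):
  sources (in-degree 0): B, D, G
  process B: level=0
    B->C: in-degree(C)=3, level(C)>=1
    B->E: in-degree(E)=1, level(E)>=1
  process D: level=0
    D->A: in-degree(A)=3, level(A)>=1
    D->C: in-degree(C)=2, level(C)>=1
    D->E: in-degree(E)=0, level(E)=1, enqueue
    D->F: in-degree(F)=0, level(F)=1, enqueue
  process G: level=0
    G->A: in-degree(A)=2, level(A)>=1
    G->C: in-degree(C)=1, level(C)>=1
  process E: level=1
    E->A: in-degree(A)=1, level(A)>=2
    E->C: in-degree(C)=0, level(C)=2, enqueue
  process F: level=1
    F->A: in-degree(A)=0, level(A)=2, enqueue
  process C: level=2
  process A: level=2
All levels: A:2, B:0, C:2, D:0, E:1, F:1, G:0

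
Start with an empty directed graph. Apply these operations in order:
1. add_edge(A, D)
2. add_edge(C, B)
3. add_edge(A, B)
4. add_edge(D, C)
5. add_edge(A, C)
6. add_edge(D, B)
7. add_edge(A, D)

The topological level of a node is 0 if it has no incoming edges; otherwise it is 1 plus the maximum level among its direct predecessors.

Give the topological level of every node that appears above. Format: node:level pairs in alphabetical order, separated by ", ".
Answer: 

Op 1: add_edge(A, D). Edges now: 1
Op 2: add_edge(C, B). Edges now: 2
Op 3: add_edge(A, B). Edges now: 3
Op 4: add_edge(D, C). Edges now: 4
Op 5: add_edge(A, C). Edges now: 5
Op 6: add_edge(D, B). Edges now: 6
Op 7: add_edge(A, D) (duplicate, no change). Edges now: 6
Compute levels (Kahn BFS):
  sources (in-degree 0): A
  process A: level=0
    A->B: in-degree(B)=2, level(B)>=1
    A->C: in-degree(C)=1, level(C)>=1
    A->D: in-degree(D)=0, level(D)=1, enqueue
  process D: level=1
    D->B: in-degree(B)=1, level(B)>=2
    D->C: in-degree(C)=0, level(C)=2, enqueue
  process C: level=2
    C->B: in-degree(B)=0, level(B)=3, enqueue
  process B: level=3
All levels: A:0, B:3, C:2, D:1

Answer: A:0, B:3, C:2, D:1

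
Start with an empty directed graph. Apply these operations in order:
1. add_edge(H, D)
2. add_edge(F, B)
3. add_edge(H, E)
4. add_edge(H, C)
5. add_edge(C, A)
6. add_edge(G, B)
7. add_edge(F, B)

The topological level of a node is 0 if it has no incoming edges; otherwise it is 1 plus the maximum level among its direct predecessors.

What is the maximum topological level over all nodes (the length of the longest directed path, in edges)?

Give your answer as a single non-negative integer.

Op 1: add_edge(H, D). Edges now: 1
Op 2: add_edge(F, B). Edges now: 2
Op 3: add_edge(H, E). Edges now: 3
Op 4: add_edge(H, C). Edges now: 4
Op 5: add_edge(C, A). Edges now: 5
Op 6: add_edge(G, B). Edges now: 6
Op 7: add_edge(F, B) (duplicate, no change). Edges now: 6
Compute levels (Kahn BFS):
  sources (in-degree 0): F, G, H
  process F: level=0
    F->B: in-degree(B)=1, level(B)>=1
  process G: level=0
    G->B: in-degree(B)=0, level(B)=1, enqueue
  process H: level=0
    H->C: in-degree(C)=0, level(C)=1, enqueue
    H->D: in-degree(D)=0, level(D)=1, enqueue
    H->E: in-degree(E)=0, level(E)=1, enqueue
  process B: level=1
  process C: level=1
    C->A: in-degree(A)=0, level(A)=2, enqueue
  process D: level=1
  process E: level=1
  process A: level=2
All levels: A:2, B:1, C:1, D:1, E:1, F:0, G:0, H:0
max level = 2

Answer: 2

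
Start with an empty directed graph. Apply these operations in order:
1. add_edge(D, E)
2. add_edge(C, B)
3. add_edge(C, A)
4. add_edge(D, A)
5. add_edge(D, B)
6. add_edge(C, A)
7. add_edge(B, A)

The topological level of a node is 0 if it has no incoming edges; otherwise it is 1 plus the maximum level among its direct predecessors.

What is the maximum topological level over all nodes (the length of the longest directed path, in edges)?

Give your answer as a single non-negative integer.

Op 1: add_edge(D, E). Edges now: 1
Op 2: add_edge(C, B). Edges now: 2
Op 3: add_edge(C, A). Edges now: 3
Op 4: add_edge(D, A). Edges now: 4
Op 5: add_edge(D, B). Edges now: 5
Op 6: add_edge(C, A) (duplicate, no change). Edges now: 5
Op 7: add_edge(B, A). Edges now: 6
Compute levels (Kahn BFS):
  sources (in-degree 0): C, D
  process C: level=0
    C->A: in-degree(A)=2, level(A)>=1
    C->B: in-degree(B)=1, level(B)>=1
  process D: level=0
    D->A: in-degree(A)=1, level(A)>=1
    D->B: in-degree(B)=0, level(B)=1, enqueue
    D->E: in-degree(E)=0, level(E)=1, enqueue
  process B: level=1
    B->A: in-degree(A)=0, level(A)=2, enqueue
  process E: level=1
  process A: level=2
All levels: A:2, B:1, C:0, D:0, E:1
max level = 2

Answer: 2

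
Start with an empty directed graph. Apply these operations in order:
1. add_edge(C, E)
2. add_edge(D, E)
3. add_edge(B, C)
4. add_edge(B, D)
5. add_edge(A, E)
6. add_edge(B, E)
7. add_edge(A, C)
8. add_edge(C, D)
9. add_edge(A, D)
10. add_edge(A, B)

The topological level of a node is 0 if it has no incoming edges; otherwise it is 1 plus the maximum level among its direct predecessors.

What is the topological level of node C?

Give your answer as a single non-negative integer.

Op 1: add_edge(C, E). Edges now: 1
Op 2: add_edge(D, E). Edges now: 2
Op 3: add_edge(B, C). Edges now: 3
Op 4: add_edge(B, D). Edges now: 4
Op 5: add_edge(A, E). Edges now: 5
Op 6: add_edge(B, E). Edges now: 6
Op 7: add_edge(A, C). Edges now: 7
Op 8: add_edge(C, D). Edges now: 8
Op 9: add_edge(A, D). Edges now: 9
Op 10: add_edge(A, B). Edges now: 10
Compute levels (Kahn BFS):
  sources (in-degree 0): A
  process A: level=0
    A->B: in-degree(B)=0, level(B)=1, enqueue
    A->C: in-degree(C)=1, level(C)>=1
    A->D: in-degree(D)=2, level(D)>=1
    A->E: in-degree(E)=3, level(E)>=1
  process B: level=1
    B->C: in-degree(C)=0, level(C)=2, enqueue
    B->D: in-degree(D)=1, level(D)>=2
    B->E: in-degree(E)=2, level(E)>=2
  process C: level=2
    C->D: in-degree(D)=0, level(D)=3, enqueue
    C->E: in-degree(E)=1, level(E)>=3
  process D: level=3
    D->E: in-degree(E)=0, level(E)=4, enqueue
  process E: level=4
All levels: A:0, B:1, C:2, D:3, E:4
level(C) = 2

Answer: 2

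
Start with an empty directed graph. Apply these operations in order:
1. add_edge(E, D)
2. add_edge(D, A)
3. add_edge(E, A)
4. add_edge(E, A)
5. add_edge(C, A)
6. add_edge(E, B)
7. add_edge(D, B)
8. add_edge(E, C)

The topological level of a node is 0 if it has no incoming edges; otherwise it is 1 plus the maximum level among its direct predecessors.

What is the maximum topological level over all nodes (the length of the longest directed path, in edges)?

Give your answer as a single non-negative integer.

Answer: 2

Derivation:
Op 1: add_edge(E, D). Edges now: 1
Op 2: add_edge(D, A). Edges now: 2
Op 3: add_edge(E, A). Edges now: 3
Op 4: add_edge(E, A) (duplicate, no change). Edges now: 3
Op 5: add_edge(C, A). Edges now: 4
Op 6: add_edge(E, B). Edges now: 5
Op 7: add_edge(D, B). Edges now: 6
Op 8: add_edge(E, C). Edges now: 7
Compute levels (Kahn BFS):
  sources (in-degree 0): E
  process E: level=0
    E->A: in-degree(A)=2, level(A)>=1
    E->B: in-degree(B)=1, level(B)>=1
    E->C: in-degree(C)=0, level(C)=1, enqueue
    E->D: in-degree(D)=0, level(D)=1, enqueue
  process C: level=1
    C->A: in-degree(A)=1, level(A)>=2
  process D: level=1
    D->A: in-degree(A)=0, level(A)=2, enqueue
    D->B: in-degree(B)=0, level(B)=2, enqueue
  process A: level=2
  process B: level=2
All levels: A:2, B:2, C:1, D:1, E:0
max level = 2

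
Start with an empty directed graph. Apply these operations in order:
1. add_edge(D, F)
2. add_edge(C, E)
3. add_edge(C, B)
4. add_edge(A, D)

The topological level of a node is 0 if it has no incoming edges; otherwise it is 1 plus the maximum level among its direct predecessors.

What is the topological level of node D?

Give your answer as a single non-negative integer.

Answer: 1

Derivation:
Op 1: add_edge(D, F). Edges now: 1
Op 2: add_edge(C, E). Edges now: 2
Op 3: add_edge(C, B). Edges now: 3
Op 4: add_edge(A, D). Edges now: 4
Compute levels (Kahn BFS):
  sources (in-degree 0): A, C
  process A: level=0
    A->D: in-degree(D)=0, level(D)=1, enqueue
  process C: level=0
    C->B: in-degree(B)=0, level(B)=1, enqueue
    C->E: in-degree(E)=0, level(E)=1, enqueue
  process D: level=1
    D->F: in-degree(F)=0, level(F)=2, enqueue
  process B: level=1
  process E: level=1
  process F: level=2
All levels: A:0, B:1, C:0, D:1, E:1, F:2
level(D) = 1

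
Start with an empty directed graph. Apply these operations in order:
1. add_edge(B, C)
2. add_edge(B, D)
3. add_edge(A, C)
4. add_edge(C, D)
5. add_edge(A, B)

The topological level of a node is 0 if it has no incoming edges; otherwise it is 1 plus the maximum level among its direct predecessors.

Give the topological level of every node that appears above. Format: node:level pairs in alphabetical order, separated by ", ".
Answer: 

Op 1: add_edge(B, C). Edges now: 1
Op 2: add_edge(B, D). Edges now: 2
Op 3: add_edge(A, C). Edges now: 3
Op 4: add_edge(C, D). Edges now: 4
Op 5: add_edge(A, B). Edges now: 5
Compute levels (Kahn BFS):
  sources (in-degree 0): A
  process A: level=0
    A->B: in-degree(B)=0, level(B)=1, enqueue
    A->C: in-degree(C)=1, level(C)>=1
  process B: level=1
    B->C: in-degree(C)=0, level(C)=2, enqueue
    B->D: in-degree(D)=1, level(D)>=2
  process C: level=2
    C->D: in-degree(D)=0, level(D)=3, enqueue
  process D: level=3
All levels: A:0, B:1, C:2, D:3

Answer: A:0, B:1, C:2, D:3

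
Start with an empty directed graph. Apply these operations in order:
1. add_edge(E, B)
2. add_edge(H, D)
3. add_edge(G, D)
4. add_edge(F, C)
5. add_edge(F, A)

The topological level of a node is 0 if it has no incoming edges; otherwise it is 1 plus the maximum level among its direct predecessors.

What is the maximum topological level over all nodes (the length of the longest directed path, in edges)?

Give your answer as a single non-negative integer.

Op 1: add_edge(E, B). Edges now: 1
Op 2: add_edge(H, D). Edges now: 2
Op 3: add_edge(G, D). Edges now: 3
Op 4: add_edge(F, C). Edges now: 4
Op 5: add_edge(F, A). Edges now: 5
Compute levels (Kahn BFS):
  sources (in-degree 0): E, F, G, H
  process E: level=0
    E->B: in-degree(B)=0, level(B)=1, enqueue
  process F: level=0
    F->A: in-degree(A)=0, level(A)=1, enqueue
    F->C: in-degree(C)=0, level(C)=1, enqueue
  process G: level=0
    G->D: in-degree(D)=1, level(D)>=1
  process H: level=0
    H->D: in-degree(D)=0, level(D)=1, enqueue
  process B: level=1
  process A: level=1
  process C: level=1
  process D: level=1
All levels: A:1, B:1, C:1, D:1, E:0, F:0, G:0, H:0
max level = 1

Answer: 1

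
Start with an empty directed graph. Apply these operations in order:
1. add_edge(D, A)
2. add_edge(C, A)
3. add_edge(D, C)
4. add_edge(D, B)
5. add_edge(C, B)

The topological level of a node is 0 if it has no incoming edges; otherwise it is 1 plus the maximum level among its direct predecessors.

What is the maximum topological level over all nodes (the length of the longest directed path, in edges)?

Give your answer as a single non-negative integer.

Answer: 2

Derivation:
Op 1: add_edge(D, A). Edges now: 1
Op 2: add_edge(C, A). Edges now: 2
Op 3: add_edge(D, C). Edges now: 3
Op 4: add_edge(D, B). Edges now: 4
Op 5: add_edge(C, B). Edges now: 5
Compute levels (Kahn BFS):
  sources (in-degree 0): D
  process D: level=0
    D->A: in-degree(A)=1, level(A)>=1
    D->B: in-degree(B)=1, level(B)>=1
    D->C: in-degree(C)=0, level(C)=1, enqueue
  process C: level=1
    C->A: in-degree(A)=0, level(A)=2, enqueue
    C->B: in-degree(B)=0, level(B)=2, enqueue
  process A: level=2
  process B: level=2
All levels: A:2, B:2, C:1, D:0
max level = 2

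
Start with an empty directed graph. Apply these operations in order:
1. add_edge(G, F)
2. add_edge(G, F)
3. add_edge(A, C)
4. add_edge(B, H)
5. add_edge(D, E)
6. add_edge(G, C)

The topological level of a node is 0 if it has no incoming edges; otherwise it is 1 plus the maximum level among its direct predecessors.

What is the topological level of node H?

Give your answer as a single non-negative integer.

Op 1: add_edge(G, F). Edges now: 1
Op 2: add_edge(G, F) (duplicate, no change). Edges now: 1
Op 3: add_edge(A, C). Edges now: 2
Op 4: add_edge(B, H). Edges now: 3
Op 5: add_edge(D, E). Edges now: 4
Op 6: add_edge(G, C). Edges now: 5
Compute levels (Kahn BFS):
  sources (in-degree 0): A, B, D, G
  process A: level=0
    A->C: in-degree(C)=1, level(C)>=1
  process B: level=0
    B->H: in-degree(H)=0, level(H)=1, enqueue
  process D: level=0
    D->E: in-degree(E)=0, level(E)=1, enqueue
  process G: level=0
    G->C: in-degree(C)=0, level(C)=1, enqueue
    G->F: in-degree(F)=0, level(F)=1, enqueue
  process H: level=1
  process E: level=1
  process C: level=1
  process F: level=1
All levels: A:0, B:0, C:1, D:0, E:1, F:1, G:0, H:1
level(H) = 1

Answer: 1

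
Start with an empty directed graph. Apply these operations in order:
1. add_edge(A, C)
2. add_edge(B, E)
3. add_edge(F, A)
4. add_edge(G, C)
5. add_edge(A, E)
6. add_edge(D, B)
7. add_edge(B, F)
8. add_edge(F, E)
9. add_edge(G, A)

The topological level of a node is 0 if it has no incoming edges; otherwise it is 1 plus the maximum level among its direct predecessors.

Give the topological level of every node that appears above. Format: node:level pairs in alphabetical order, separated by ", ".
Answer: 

Op 1: add_edge(A, C). Edges now: 1
Op 2: add_edge(B, E). Edges now: 2
Op 3: add_edge(F, A). Edges now: 3
Op 4: add_edge(G, C). Edges now: 4
Op 5: add_edge(A, E). Edges now: 5
Op 6: add_edge(D, B). Edges now: 6
Op 7: add_edge(B, F). Edges now: 7
Op 8: add_edge(F, E). Edges now: 8
Op 9: add_edge(G, A). Edges now: 9
Compute levels (Kahn BFS):
  sources (in-degree 0): D, G
  process D: level=0
    D->B: in-degree(B)=0, level(B)=1, enqueue
  process G: level=0
    G->A: in-degree(A)=1, level(A)>=1
    G->C: in-degree(C)=1, level(C)>=1
  process B: level=1
    B->E: in-degree(E)=2, level(E)>=2
    B->F: in-degree(F)=0, level(F)=2, enqueue
  process F: level=2
    F->A: in-degree(A)=0, level(A)=3, enqueue
    F->E: in-degree(E)=1, level(E)>=3
  process A: level=3
    A->C: in-degree(C)=0, level(C)=4, enqueue
    A->E: in-degree(E)=0, level(E)=4, enqueue
  process C: level=4
  process E: level=4
All levels: A:3, B:1, C:4, D:0, E:4, F:2, G:0

Answer: A:3, B:1, C:4, D:0, E:4, F:2, G:0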